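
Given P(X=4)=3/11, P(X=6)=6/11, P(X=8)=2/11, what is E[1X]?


E[1X] = sum(g(x)*P(x))
= 4*3/11 + 6*6/11 + 8*2/11
= 64/11

64/11


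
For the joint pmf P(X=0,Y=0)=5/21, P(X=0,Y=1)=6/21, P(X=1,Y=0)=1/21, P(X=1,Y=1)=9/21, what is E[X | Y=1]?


P(Y=1) = 15/21
E[X|Y=1] = (0*6 + 1*9)/15 = 9/15 = 3/5

3/5


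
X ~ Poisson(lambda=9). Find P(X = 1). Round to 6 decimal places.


P(X=1) = e^(-9) * 9^1 / 1!
≈ 0.0001234098041 * 9 / 1
≈ 0.001111

0.001111


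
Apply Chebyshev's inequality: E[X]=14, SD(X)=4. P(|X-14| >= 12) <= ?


k = 12/4 = 3
Chebyshev: P(|X-mu| >= k*sigma) <= 1/k^2 = 1/3^2 = 1/9

1/9


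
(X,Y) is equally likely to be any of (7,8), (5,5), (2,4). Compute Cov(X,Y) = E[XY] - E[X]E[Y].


E[X]=14/3, E[Y]=17/3, E[XY]=89/3
Cov(X,Y) = E[XY] - E[X]E[Y] = 89/3 - 14/3*17/3 = 29/9

29/9


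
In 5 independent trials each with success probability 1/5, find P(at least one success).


P(at least one) = 1 - P(none)
P(none) = (1 - 1/5)^5 = (4/5)^5 = 1024/3125
P(at least one) = 1 - 1024/3125 = 2101/3125

2101/3125


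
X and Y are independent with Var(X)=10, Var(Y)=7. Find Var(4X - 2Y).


Independence => Cov(X,Y)=0
Var(4X - 2Y) = 4^2*Var(X) + (-2)^2*Var(Y)
= 16*10 + 4*7 = 188

188


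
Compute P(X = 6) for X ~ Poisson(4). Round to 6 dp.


P(X=6) = e^(-4) * 4^6 / 6!
≈ 0.01831563889 * 4096 / 720
≈ 0.104196

0.104196


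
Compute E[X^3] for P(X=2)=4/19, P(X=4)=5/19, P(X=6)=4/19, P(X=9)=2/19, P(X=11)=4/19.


E[X^3] = sum(g(x)*P(x))
= 8*4/19 + 64*5/19 + 216*4/19 + 729*2/19 + 1331*4/19
= 7998/19

7998/19


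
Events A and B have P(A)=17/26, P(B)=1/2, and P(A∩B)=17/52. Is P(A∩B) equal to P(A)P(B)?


P(A)*P(B) = 17/26*1/2 = 17/52
P(A∩B) = 17/52, which equals P(A)P(B), so independent

Yes, A and B are independent


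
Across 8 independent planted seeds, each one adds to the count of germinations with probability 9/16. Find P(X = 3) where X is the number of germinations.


P(X=3) = C(8,3) * p^3 * (1-p)^5
= 56 * 729/4096 * 16807/1048576
= 85766121/536870912

85766121/536870912


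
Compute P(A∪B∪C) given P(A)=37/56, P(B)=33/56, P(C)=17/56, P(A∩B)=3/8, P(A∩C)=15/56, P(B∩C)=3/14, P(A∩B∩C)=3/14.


P(A∪B∪C) = P(A)+P(B)+P(C) - P(AB)-P(AC)-P(BC) + P(ABC)
= 37/56+33/56+17/56 - 3/8-15/56-3/14 + 3/14
= 51/56

51/56


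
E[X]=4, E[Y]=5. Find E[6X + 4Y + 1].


E[6X + 4Y + 1] = 6*E[X] + 4*E[Y] + 1
= (6)*(4) + (4)*(5) + (1)
= 24 + 20 + 1 = 45

45


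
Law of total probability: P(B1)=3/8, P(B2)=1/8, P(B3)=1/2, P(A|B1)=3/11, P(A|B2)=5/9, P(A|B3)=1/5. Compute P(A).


P(A) = P(A|B1)P(B1) + P(A|B2)P(B2) + P(A|B3)P(B3)
= 3/11*3/8 + 5/9*1/8 + 1/5*1/2
= 9/88 + 5/72 + 1/10 = 269/990

269/990


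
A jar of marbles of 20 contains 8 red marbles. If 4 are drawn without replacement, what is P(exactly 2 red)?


P(X=2) = C(8,2)*C(12,2) / C(20,4)
= 28*66 / 4845
= 1848/4845 = 616/1615

616/1615


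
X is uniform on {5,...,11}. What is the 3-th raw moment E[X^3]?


E[X^3] = (1/7) * sum(x^3 for x=5..11)
= 4256/7 = 608

608


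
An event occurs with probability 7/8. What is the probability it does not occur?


P(A') = 1 - P(A) = 1 - 7/8 = 1/8

1/8


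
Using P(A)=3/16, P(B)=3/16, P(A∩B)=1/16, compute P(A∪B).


P(A∪B) = P(A) + P(B) - P(A∩B)
= 3/16 + 3/16 - 1/16 = 5/16

5/16


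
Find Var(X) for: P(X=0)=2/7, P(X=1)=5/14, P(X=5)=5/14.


E[X] = 15/7, E[X^2] = 65/7
Var(X) = E[X^2] - (E[X])^2 = 65/7 - (15/7)^2 = 230/49

230/49


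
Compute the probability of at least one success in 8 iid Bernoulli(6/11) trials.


P(at least one) = 1 - P(none)
P(none) = (1 - 6/11)^8 = (5/11)^8 = 390625/214358881
P(at least one) = 1 - 390625/214358881 = 213968256/214358881

213968256/214358881


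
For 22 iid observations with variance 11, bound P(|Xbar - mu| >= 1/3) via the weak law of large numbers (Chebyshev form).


Var(Xbar) = Var(X)/n = 11/22
Chebyshev: P(|Xbar-mu| >= 1/3) <= Var(Xbar)/(1/3)^2 = (1/2)/(1/9) = 9/2
Bound exceeds 1, so trivial bound: 1

1


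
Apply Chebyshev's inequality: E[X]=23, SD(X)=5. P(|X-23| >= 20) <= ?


k = 20/5 = 4
Chebyshev: P(|X-mu| >= k*sigma) <= 1/k^2 = 1/4^2 = 1/16

1/16


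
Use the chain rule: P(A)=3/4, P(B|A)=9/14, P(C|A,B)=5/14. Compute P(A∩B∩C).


P(A∩B∩C) = P(A) * P(B|A) * P(C|A∩B)
= 3/4 * 9/14 * 5/14
= 27/56 * 5/14 = 135/784

135/784


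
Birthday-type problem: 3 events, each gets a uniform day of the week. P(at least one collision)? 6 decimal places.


P(all different) = prod((7-i)/7 for i=0..2) = 0.612245
P(at least one match) = 1 - 0.612245 = 0.387755

0.387755


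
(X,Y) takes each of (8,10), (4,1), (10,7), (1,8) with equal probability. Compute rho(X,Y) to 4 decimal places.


Cov(X,Y) = 3.1250, Var(X) = 12.1875, Var(Y) = 11.2500
rho = Cov/(sqrt(VarX)*sqrt(VarY)) = 0.2669

0.2669


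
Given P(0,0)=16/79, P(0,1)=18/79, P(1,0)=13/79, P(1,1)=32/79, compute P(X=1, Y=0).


Read from table: P(X=1, Y=0) = 13/79

13/79


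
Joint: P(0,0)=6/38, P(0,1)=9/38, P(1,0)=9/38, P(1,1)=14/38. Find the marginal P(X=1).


P(X=1) = P(1,0)+P(1,1) = 9/38 + 14/38 = 23/38

23/38


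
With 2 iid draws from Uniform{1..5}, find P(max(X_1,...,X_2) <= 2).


P(max <= 2) = P(all X_i <= 2) = (P(X_1 <= 2))^2
= (2/5)^2 = 4/25

4/25


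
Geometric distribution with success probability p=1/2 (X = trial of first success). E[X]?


For geometric (trials until first success), E[X] = 1/p = 1/(1/2) = 2

2


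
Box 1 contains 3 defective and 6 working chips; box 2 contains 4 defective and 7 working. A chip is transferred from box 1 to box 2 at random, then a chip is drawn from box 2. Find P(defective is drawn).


P(transfer defective) = 3/9 = 1/3; P(transfer working) = 2/3
If defective transferred: Urn II has 5 defective of 12, so P(defective|defective moved) = 5/12
If working transferred: Urn II has 4 defective of 12, so P(defective|working moved) = 1/3
By total probability: P(defective) = 1/3*5/12 + 2/3*1/3 = 13/36

13/36


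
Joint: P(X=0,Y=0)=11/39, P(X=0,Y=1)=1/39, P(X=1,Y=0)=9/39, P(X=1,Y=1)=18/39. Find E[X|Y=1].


P(Y=1) = 19/39
E[X|Y=1] = (0*1 + 1*18)/19 = 18/19

18/19


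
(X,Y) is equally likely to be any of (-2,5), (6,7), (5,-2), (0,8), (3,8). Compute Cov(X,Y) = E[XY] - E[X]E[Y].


E[X]=12/5, E[Y]=26/5, E[XY]=46/5
Cov(X,Y) = E[XY] - E[X]E[Y] = 46/5 - 12/5*26/5 = -82/25

-82/25


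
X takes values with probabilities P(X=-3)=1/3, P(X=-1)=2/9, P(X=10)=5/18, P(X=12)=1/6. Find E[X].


E[X] = sum(x * P(x))
= -3*1/3 - 1*2/9 + 10*5/18 + 12*1/6
= 32/9

32/9


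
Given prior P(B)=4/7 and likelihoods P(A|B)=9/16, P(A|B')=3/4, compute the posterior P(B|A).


P(A) = P(A|B)P(B) + P(A|B')P(B') = 9/16*4/7 + 3/4*3/7 = 9/14
P(B|A) = P(A|B)P(B)/P(A) = (9/28)/(9/14) = 1/2

1/2


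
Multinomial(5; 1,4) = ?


5! = 120
Denominator: 1!=1 * 4!=24
Coefficient = 120 / 24 = 5

5


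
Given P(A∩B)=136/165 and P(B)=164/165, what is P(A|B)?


P(A|B) = P(A∩B)/P(B) = (136/165)/(164/165) = 136/164 = 34/41

34/41


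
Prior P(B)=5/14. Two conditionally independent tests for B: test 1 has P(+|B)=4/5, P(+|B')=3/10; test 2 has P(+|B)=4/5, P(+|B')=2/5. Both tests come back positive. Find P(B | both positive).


After test 1: P(+) = 4/5*5/14 + 3/10*9/14 = 67/140
P(B|+) = (2/7)/(67/140) = 40/67
After test 2 (use post1 as new prior): P(+) = 4/5*40/67 + 2/5*27/67 = 214/335
P(B|+,+) = (32/67)/(214/335) = 80/107

80/107


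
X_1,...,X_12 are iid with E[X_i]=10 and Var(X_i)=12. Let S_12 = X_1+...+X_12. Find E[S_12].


E[S_n] = n*E[X_1] = 12*10 = 120

120


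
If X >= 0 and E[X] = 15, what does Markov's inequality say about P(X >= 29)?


Markov: P(X >= a) <= E[X]/a
P(X >= 29) <= 15/29

15/29


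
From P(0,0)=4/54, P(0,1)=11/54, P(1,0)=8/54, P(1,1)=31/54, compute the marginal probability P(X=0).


P(X=0) = P(0,0)+P(0,1) = 4/54 + 11/54 = 15/54 = 5/18

5/18


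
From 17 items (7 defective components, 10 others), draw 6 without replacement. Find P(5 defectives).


P(X=5) = C(7,5)*C(10,1) / C(17,6)
= 21*10 / 12376
= 210/12376 = 15/884

15/884


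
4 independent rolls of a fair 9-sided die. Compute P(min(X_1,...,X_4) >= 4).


P(min >= 4) = P(all X_i >= 4) = (P(X_1 >= 4))^4
= (6/9)^4 = (2/3)^4 = 16/81

16/81


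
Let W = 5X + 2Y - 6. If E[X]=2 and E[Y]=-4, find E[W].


E[5X + 2Y - 6] = 5*E[X] + 2*E[Y] - 6
= (5)*(2) + (2)*(-4) + (-6)
= 10 - 8 - 6 = -4

-4


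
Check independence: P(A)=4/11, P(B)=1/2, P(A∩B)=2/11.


P(A)*P(B) = 4/11*1/2 = 2/11
P(A∩B) = 2/11, which equals P(A)P(B), so independent

Yes, A and B are independent


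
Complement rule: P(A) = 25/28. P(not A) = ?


P(A') = 1 - P(A) = 1 - 25/28 = 3/28

3/28


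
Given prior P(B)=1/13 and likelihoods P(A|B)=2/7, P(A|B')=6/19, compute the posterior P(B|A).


P(A) = P(A|B)P(B) + P(A|B')P(B') = 2/7*1/13 + 6/19*12/13 = 542/1729
P(B|A) = P(A|B)P(B)/P(A) = (2/91)/(542/1729) = 19/271

19/271


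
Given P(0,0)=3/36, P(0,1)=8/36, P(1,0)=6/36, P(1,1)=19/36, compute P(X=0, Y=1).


Read from table: P(X=0, Y=1) = 8/36 = 2/9

2/9


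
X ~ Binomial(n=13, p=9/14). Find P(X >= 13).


P(X>=13) = P(X=13)
= 2541865828329/793714773254144
= 2541865828329/793714773254144

2541865828329/793714773254144


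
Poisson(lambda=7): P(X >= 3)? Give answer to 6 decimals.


P(X>=3) = 1 - P(X<=2) = 1 - (e^(-7)*7^0/0! + e^(-7)*7^1/1! + e^(-7)*7^2/2!)
≈ 1 - (0.0009118820 + 0.0063831738 + 0.0223411082)
= 1 - 0.0296361640 = 0.9703638360
≈ 0.970364

0.970364


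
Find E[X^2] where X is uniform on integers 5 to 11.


E[X^2] = (1/7) * sum(x^2 for x=5..11)
= 476/7 = 68

68


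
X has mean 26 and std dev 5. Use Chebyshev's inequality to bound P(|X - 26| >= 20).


k = 20/5 = 4
Chebyshev: P(|X-mu| >= k*sigma) <= 1/k^2 = 1/4^2 = 1/16

1/16


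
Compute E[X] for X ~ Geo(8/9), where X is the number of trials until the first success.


For geometric (trials until first success), E[X] = 1/p = 1/(8/9) = 9/8

9/8


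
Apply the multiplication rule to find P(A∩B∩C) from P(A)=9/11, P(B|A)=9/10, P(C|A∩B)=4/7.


P(A∩B∩C) = P(A) * P(B|A) * P(C|A∩B)
= 9/11 * 9/10 * 4/7
= 81/110 * 4/7 = 162/385

162/385


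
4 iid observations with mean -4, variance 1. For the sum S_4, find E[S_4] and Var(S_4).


E[S_n] = n*mu = 4*-4 = -16
Var(S_n) = n*sigma^2 = 4*1 = 4

E[S_4]=-16, Var(S_4)=4


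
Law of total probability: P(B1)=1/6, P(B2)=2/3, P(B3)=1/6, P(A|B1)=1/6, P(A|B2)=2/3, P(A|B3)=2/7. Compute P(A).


P(A) = P(A|B1)P(B1) + P(A|B2)P(B2) + P(A|B3)P(B3)
= 1/6*1/6 + 2/3*2/3 + 2/7*1/6
= 1/36 + 4/9 + 1/21 = 131/252

131/252


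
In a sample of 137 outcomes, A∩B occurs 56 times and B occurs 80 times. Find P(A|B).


P(A|B) = P(A∩B)/P(B) = (56/137)/(80/137) = 56/80 = 7/10

7/10


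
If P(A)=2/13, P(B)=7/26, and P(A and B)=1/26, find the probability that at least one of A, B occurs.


P(A∪B) = P(A) + P(B) - P(A∩B)
= 2/13 + 7/26 - 1/26 = 5/13

5/13


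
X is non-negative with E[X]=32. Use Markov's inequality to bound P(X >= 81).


Markov: P(X >= a) <= E[X]/a
P(X >= 81) <= 32/81

32/81


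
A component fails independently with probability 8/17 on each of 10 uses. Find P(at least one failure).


P(at least one) = 1 - P(none)
P(none) = (1 - 8/17)^10 = (9/17)^10 = 3486784401/2015993900449
P(at least one) = 1 - 3486784401/2015993900449 = 2012507116048/2015993900449

2012507116048/2015993900449


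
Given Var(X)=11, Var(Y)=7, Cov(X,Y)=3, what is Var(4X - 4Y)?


Var(4X - 4Y) = 4^2*Var(X) + (-4)^2*Var(Y) + 2*4*(-4)*Cov(X,Y)
= 16*11 + 16*7 - 32*3
= 176 + 112 - 96 = 192

192


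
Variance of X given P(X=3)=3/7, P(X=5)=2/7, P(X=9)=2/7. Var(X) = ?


E[X] = 37/7, E[X^2] = 239/7
Var(X) = E[X^2] - (E[X])^2 = 239/7 - (37/7)^2 = 304/49

304/49


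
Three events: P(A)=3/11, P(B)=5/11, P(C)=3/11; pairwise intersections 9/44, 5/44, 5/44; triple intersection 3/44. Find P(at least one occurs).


P(A∪B∪C) = P(A)+P(B)+P(C) - P(AB)-P(AC)-P(BC) + P(ABC)
= 3/11+5/11+3/11 - 9/44-5/44-5/44 + 3/44
= 7/11

7/11


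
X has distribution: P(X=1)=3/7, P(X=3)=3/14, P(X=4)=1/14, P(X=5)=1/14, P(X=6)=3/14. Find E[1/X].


E[1/X] = sum(g(x)*P(x))
= 1*3/7 + 1/3*3/14 + 1/4*1/14 + 1/5*1/14 + 1/6*3/14
= 159/280

159/280


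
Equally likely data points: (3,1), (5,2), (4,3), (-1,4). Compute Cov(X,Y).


E[X]=11/4, E[Y]=5/2, E[XY]=21/4
Cov(X,Y) = E[XY] - E[X]E[Y] = 21/4 - 11/4*5/2 = -13/8

-13/8


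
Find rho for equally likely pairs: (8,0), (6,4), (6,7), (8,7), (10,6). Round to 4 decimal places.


Cov(X,Y) = -0.0800, Var(X) = 2.2400, Var(Y) = 6.9600
rho = Cov/(sqrt(VarX)*sqrt(VarY)) = -0.0203

-0.0203


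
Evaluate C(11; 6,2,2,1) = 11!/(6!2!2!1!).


11! = 39916800
Denominator: 6!=720 * 2!=2 * 2!=2 * 1!=1
Coefficient = 39916800 / 2880 = 13860

13860


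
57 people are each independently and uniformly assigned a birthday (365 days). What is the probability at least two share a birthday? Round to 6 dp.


P(all different) = prod((365-i)/365 for i=0..56) = 0.009878
P(at least one match) = 1 - 0.009878 = 0.990122

0.990122


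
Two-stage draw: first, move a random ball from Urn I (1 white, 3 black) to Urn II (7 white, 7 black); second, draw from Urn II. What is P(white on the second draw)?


P(transfer white) = 1/4; P(transfer black) = 3/4
If white transferred: Urn II has 8 white of 15, so P(white|white moved) = 8/15
If black transferred: Urn II has 7 white of 15, so P(white|black moved) = 7/15
By total probability: P(white) = 1/4*8/15 + 3/4*7/15 = 29/60

29/60


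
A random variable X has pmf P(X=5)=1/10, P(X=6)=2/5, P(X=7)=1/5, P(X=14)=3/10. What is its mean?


E[X] = sum(x * P(x))
= 5*1/10 + 6*2/5 + 7*1/5 + 14*3/10
= 17/2

17/2


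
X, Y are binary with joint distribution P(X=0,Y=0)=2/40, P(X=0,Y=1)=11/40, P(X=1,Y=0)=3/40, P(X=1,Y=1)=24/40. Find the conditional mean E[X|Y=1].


P(Y=1) = 35/40
E[X|Y=1] = (0*11 + 1*24)/35 = 24/35

24/35


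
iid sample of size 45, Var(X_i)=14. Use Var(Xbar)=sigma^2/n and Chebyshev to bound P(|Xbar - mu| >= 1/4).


Var(Xbar) = Var(X)/n = 14/45
Chebyshev: P(|Xbar-mu| >= 1/4) <= Var(Xbar)/(1/4)^2 = (14/45)/(1/16) = 224/45
Bound exceeds 1, so trivial bound: 1

1


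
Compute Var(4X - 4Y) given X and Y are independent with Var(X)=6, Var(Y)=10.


Independence => Cov(X,Y)=0
Var(4X - 4Y) = 4^2*Var(X) + (-4)^2*Var(Y)
= 16*6 + 16*10 = 256

256


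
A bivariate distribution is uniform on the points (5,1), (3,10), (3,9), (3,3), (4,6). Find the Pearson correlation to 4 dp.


Cov(X,Y) = -1.8800, Var(X) = 0.6400, Var(Y) = 11.7600
rho = Cov/(sqrt(VarX)*sqrt(VarY)) = -0.6853

-0.6853


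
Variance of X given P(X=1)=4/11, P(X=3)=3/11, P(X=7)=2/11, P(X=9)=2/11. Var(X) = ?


E[X] = 45/11, E[X^2] = 291/11
Var(X) = E[X^2] - (E[X])^2 = 291/11 - (45/11)^2 = 1176/121

1176/121


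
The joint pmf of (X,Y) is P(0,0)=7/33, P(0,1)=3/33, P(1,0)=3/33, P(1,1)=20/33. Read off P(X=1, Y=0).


Read from table: P(X=1, Y=0) = 3/33 = 1/11

1/11


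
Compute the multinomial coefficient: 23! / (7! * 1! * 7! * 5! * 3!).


23! = 25852016738884976640000
Denominator: 7!=5040 * 1!=1 * 7!=5040 * 5!=120 * 3!=6
Coefficient = 25852016738884976640000 / 18289152000 = 1413516424320

1413516424320


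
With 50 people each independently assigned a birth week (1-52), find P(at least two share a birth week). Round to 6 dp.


P(all different) = prod((52-i)/52 for i=0..49) = 0.000000
P(at least one match) = 1 - 0.000000 = 1.000000

1.000000


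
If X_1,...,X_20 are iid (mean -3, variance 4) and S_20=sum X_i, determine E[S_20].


E[S_n] = n*E[X_1] = 20*-3 = -60

-60


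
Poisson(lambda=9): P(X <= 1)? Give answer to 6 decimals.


P(X<=1) = e^(-9)*9^0/0! + e^(-9)*9^1/1!
≈ 0.0001234098 + 0.0011106882
= 0.0012340980
≈ 0.001234

0.001234


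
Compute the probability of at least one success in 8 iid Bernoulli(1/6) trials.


P(at least one) = 1 - P(none)
P(none) = (1 - 1/6)^8 = (5/6)^8 = 390625/1679616
P(at least one) = 1 - 390625/1679616 = 1288991/1679616

1288991/1679616


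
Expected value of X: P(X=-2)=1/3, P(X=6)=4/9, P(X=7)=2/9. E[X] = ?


E[X] = sum(x * P(x))
= -2*1/3 + 6*4/9 + 7*2/9
= 32/9

32/9


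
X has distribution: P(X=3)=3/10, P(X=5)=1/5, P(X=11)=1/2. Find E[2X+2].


E[2X+2] = sum(g(x)*P(x))
= 8*3/10 + 12*1/5 + 24*1/2
= 84/5

84/5


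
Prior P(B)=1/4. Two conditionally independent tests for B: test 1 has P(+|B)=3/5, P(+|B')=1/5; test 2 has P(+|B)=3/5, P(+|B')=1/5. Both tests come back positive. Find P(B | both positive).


After test 1: P(+) = 3/5*1/4 + 1/5*3/4 = 3/10
P(B|+) = (3/20)/(3/10) = 1/2
After test 2 (use post1 as new prior): P(+) = 3/5*1/2 + 1/5*1/2 = 2/5
P(B|+,+) = (3/10)/(2/5) = 3/4

3/4


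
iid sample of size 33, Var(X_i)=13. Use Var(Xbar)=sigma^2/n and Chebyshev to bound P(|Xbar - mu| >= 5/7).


Var(Xbar) = Var(X)/n = 13/33
Chebyshev: P(|Xbar-mu| >= 5/7) <= Var(Xbar)/(5/7)^2 = (13/33)/(25/49) = 637/825

637/825


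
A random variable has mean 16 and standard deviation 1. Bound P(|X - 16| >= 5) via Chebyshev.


k = 5/1 = 5
Chebyshev: P(|X-mu| >= k*sigma) <= 1/k^2 = 1/5^2 = 1/25

1/25


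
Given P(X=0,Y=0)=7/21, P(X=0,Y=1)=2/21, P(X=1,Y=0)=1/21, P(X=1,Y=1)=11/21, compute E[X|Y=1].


P(Y=1) = 13/21
E[X|Y=1] = (0*2 + 1*11)/13 = 11/13

11/13


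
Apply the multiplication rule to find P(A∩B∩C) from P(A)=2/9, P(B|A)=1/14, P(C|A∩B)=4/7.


P(A∩B∩C) = P(A) * P(B|A) * P(C|A∩B)
= 2/9 * 1/14 * 4/7
= 1/63 * 4/7 = 4/441

4/441


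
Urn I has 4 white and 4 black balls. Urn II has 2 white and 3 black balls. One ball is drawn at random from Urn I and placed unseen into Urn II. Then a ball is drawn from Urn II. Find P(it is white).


P(transfer white) = 4/8 = 1/2; P(transfer black) = 1/2
If white transferred: Urn II has 3 white of 6, so P(white|white moved) = 1/2
If black transferred: Urn II has 2 white of 6, so P(white|black moved) = 1/3
By total probability: P(white) = 1/2*1/2 + 1/2*1/3 = 5/12

5/12


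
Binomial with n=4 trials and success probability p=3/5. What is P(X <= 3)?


P(X<=3) = P(X=0) + P(X=1) + P(X=2) + P(X=3)
= 16/625 + 96/625 + 216/625 + 216/625
= 544/625

544/625


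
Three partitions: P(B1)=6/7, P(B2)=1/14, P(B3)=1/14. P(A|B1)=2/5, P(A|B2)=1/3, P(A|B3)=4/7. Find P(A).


P(A) = P(A|B1)P(B1) + P(A|B2)P(B2) + P(A|B3)P(B3)
= 2/5*6/7 + 1/3*1/14 + 4/7*1/14
= 12/35 + 1/42 + 2/49 = 599/1470

599/1470


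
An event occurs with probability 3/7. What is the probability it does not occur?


P(A') = 1 - P(A) = 1 - 3/7 = 4/7

4/7


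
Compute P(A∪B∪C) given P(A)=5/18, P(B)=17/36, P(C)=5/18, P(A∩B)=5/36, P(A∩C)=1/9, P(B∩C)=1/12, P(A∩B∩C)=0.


P(A∪B∪C) = P(A)+P(B)+P(C) - P(AB)-P(AC)-P(BC) + P(ABC)
= 5/18+17/36+5/18 - 5/36-1/9-1/12 + 0
= 25/36

25/36


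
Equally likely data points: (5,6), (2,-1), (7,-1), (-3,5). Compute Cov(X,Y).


E[X]=11/4, E[Y]=9/4, E[XY]=3/2
Cov(X,Y) = E[XY] - E[X]E[Y] = 3/2 - 11/4*9/4 = -75/16

-75/16


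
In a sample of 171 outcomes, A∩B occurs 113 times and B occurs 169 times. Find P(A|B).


P(A|B) = P(A∩B)/P(B) = (113/171)/(169/171) = 113/169

113/169


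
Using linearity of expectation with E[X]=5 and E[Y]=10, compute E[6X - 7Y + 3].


E[6X - 7Y + 3] = 6*E[X] - 7*E[Y] + 3
= (6)*(5) + (-7)*(10) + (3)
= 30 - 70 + 3 = -37

-37


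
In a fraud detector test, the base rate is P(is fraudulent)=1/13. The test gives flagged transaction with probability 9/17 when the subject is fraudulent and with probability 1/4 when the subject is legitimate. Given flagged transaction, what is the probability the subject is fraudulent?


P(A) = P(A|B)P(B) + P(A|B')P(B') = 9/17*1/13 + 1/4*12/13 = 60/221
P(B|A) = P(A|B)P(B)/P(A) = (9/221)/(60/221) = 3/20

3/20


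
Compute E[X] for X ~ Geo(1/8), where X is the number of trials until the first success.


For geometric (trials until first success), E[X] = 1/p = 1/(1/8) = 8

8


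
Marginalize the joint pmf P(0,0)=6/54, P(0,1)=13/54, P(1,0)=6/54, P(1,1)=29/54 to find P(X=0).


P(X=0) = P(0,0)+P(0,1) = 6/54 + 13/54 = 19/54

19/54


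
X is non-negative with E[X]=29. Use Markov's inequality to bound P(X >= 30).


Markov: P(X >= a) <= E[X]/a
P(X >= 30) <= 29/30

29/30


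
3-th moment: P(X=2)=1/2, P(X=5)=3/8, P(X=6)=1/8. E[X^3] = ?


E[X^3] = sum(x^3 * P(x))
= 8*1/2 + 125*3/8 + 216*1/8
= 623/8

623/8


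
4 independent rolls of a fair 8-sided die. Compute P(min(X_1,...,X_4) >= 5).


P(min >= 5) = P(all X_i >= 5) = (P(X_1 >= 5))^4
= (4/8)^4 = (1/2)^4 = 1/16

1/16


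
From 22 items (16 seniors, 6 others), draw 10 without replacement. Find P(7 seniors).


P(X=7) = C(16,7)*C(6,3) / C(22,10)
= 11440*20 / 646646
= 228800/646646 = 800/2261

800/2261


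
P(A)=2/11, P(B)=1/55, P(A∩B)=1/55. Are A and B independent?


P(A)*P(B) = 2/11*1/55 = 2/605
P(A∩B) = 1/55 != 2/605, so not independent

No, A and B are not independent


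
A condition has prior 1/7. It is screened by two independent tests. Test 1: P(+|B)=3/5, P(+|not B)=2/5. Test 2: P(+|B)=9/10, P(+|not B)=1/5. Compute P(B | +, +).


After test 1: P(+) = 3/5*1/7 + 2/5*6/7 = 3/7
P(B|+) = (3/35)/(3/7) = 1/5
After test 2 (use post1 as new prior): P(+) = 9/10*1/5 + 1/5*4/5 = 17/50
P(B|+,+) = (9/50)/(17/50) = 9/17

9/17


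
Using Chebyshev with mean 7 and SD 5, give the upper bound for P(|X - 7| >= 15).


k = 15/5 = 3
Chebyshev: P(|X-mu| >= k*sigma) <= 1/k^2 = 1/3^2 = 1/9

1/9


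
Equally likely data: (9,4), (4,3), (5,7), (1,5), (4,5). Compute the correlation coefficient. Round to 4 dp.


Cov(X,Y) = -0.4800, Var(X) = 6.6400, Var(Y) = 1.7600
rho = Cov/(sqrt(VarX)*sqrt(VarY)) = -0.1404

-0.1404


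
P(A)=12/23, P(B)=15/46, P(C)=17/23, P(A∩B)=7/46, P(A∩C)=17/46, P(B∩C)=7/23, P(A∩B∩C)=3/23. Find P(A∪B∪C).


P(A∪B∪C) = P(A)+P(B)+P(C) - P(AB)-P(AC)-P(BC) + P(ABC)
= 12/23+15/46+17/23 - 7/46-17/46-7/23 + 3/23
= 41/46

41/46


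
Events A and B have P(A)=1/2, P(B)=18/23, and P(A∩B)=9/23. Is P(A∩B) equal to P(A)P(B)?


P(A)*P(B) = 1/2*18/23 = 9/23
P(A∩B) = 9/23, which equals P(A)P(B), so independent

Yes, A and B are independent


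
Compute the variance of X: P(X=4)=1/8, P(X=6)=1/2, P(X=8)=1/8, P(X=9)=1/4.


E[X] = 27/4, E[X^2] = 193/4
Var(X) = E[X^2] - (E[X])^2 = 193/4 - (27/4)^2 = 43/16

43/16


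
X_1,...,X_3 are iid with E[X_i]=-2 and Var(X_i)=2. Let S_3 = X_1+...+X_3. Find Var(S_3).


By independence, Var(S_n) = n*Var(X_1) = 3*2 = 6

6


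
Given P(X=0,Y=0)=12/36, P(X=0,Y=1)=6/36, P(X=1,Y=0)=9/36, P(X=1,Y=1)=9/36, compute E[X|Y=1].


P(Y=1) = 15/36
E[X|Y=1] = (0*6 + 1*9)/15 = 9/15 = 3/5

3/5


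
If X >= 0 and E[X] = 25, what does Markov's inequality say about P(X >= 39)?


Markov: P(X >= a) <= E[X]/a
P(X >= 39) <= 25/39

25/39


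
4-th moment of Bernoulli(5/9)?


For Bernoulli: X in {0,1}
E[X^4] = 0^4*(1-5/9) + 1^4*5/9 = 5/9

5/9


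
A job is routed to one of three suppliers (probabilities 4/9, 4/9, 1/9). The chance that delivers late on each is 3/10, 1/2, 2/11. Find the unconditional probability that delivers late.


P(A) = P(A|B1)P(B1) + P(A|B2)P(B2) + P(A|B3)P(B3)
= 3/10*4/9 + 1/2*4/9 + 2/11*1/9
= 2/15 + 2/9 + 2/99 = 62/165

62/165


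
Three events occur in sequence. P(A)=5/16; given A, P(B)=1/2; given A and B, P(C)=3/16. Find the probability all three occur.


P(A∩B∩C) = P(A) * P(B|A) * P(C|A∩B)
= 5/16 * 1/2 * 3/16
= 5/32 * 3/16 = 15/512

15/512


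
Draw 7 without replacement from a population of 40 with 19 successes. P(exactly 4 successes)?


P(X=4) = C(19,4)*C(21,3) / C(40,7)
= 3876*1330 / 18643560
= 5155080/18643560 = 133/481

133/481


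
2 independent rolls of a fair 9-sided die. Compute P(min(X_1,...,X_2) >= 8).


P(min >= 8) = P(all X_i >= 8) = (P(X_1 >= 8))^2
= (2/9)^2 = 4/81

4/81


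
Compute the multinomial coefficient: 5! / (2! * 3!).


5! = 120
Denominator: 2!=2 * 3!=6
Coefficient = 120 / 12 = 10

10


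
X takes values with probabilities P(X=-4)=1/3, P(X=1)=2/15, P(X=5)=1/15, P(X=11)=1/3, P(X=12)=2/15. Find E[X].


E[X] = sum(x * P(x))
= -4*1/3 + 1*2/15 + 5*1/15 + 11*1/3 + 12*2/15
= 22/5

22/5


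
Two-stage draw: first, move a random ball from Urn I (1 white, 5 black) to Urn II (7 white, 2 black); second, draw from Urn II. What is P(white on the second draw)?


P(transfer white) = 1/6; P(transfer black) = 5/6
If white transferred: Urn II has 8 white of 10, so P(white|white moved) = 4/5
If black transferred: Urn II has 7 white of 10, so P(white|black moved) = 7/10
By total probability: P(white) = 1/6*4/5 + 5/6*7/10 = 43/60

43/60


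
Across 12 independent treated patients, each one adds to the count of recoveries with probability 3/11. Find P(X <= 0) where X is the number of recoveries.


P(X<=0) = P(X=0)
= 68719476736/3138428376721
= 68719476736/3138428376721

68719476736/3138428376721


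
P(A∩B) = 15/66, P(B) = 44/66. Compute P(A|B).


P(A|B) = P(A∩B)/P(B) = (15/66)/(44/66) = 15/44

15/44


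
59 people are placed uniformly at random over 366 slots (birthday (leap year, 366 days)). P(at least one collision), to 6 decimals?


P(all different) = prod((366-i)/366 for i=0..58) = 0.007112
P(at least one match) = 1 - 0.007112 = 0.992888

0.992888


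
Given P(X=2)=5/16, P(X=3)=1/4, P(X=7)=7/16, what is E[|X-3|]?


E[|X-3|] = sum(g(x)*P(x))
= 1*5/16 + 0*1/4 + 4*7/16
= 33/16

33/16


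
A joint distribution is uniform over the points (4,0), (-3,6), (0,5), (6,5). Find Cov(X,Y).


E[X]=7/4, E[Y]=4, E[XY]=3
Cov(X,Y) = E[XY] - E[X]E[Y] = 3 - 7/4*4 = -4

-4


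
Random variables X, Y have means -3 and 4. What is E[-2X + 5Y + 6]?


E[-2X + 5Y + 6] = -2*E[X] + 5*E[Y] + 6
= (-2)*(-3) + (5)*(4) + (6)
= 6 + 20 + 6 = 32

32


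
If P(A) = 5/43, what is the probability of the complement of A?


P(A') = 1 - P(A) = 1 - 5/43 = 38/43

38/43


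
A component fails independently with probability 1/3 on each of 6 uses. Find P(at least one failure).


P(at least one) = 1 - P(none)
P(none) = (1 - 1/3)^6 = (2/3)^6 = 64/729
P(at least one) = 1 - 64/729 = 665/729

665/729


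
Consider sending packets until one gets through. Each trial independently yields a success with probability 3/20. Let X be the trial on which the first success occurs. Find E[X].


For geometric (trials until first success), E[X] = 1/p = 1/(3/20) = 20/3

20/3


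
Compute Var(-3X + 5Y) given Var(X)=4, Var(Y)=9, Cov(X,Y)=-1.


Var(-3X + 5Y) = (-3)^2*Var(X) + 5^2*Var(Y) + 2*(-3)*5*Cov(X,Y)
= 9*4 + 25*9 - 30*(-1)
= 36 + 225 + 30 = 291

291


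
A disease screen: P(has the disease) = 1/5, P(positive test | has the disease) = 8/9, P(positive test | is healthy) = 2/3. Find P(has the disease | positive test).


P(A) = P(A|B)P(B) + P(A|B')P(B') = 8/9*1/5 + 2/3*4/5 = 32/45
P(B|A) = P(A|B)P(B)/P(A) = (8/45)/(32/45) = 1/4

1/4


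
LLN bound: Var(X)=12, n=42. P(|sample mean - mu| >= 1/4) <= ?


Var(Xbar) = Var(X)/n = 12/42
Chebyshev: P(|Xbar-mu| >= 1/4) <= Var(Xbar)/(1/4)^2 = (2/7)/(1/16) = 32/7
Bound exceeds 1, so trivial bound: 1

1


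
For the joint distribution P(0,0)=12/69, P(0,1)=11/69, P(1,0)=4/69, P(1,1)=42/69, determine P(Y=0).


P(Y=0) = P(0,0)+P(1,0) = 12/69 + 4/69 = 16/69

16/69


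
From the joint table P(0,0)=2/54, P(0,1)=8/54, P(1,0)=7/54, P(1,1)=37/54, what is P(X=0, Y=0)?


Read from table: P(X=0, Y=0) = 2/54 = 1/27

1/27


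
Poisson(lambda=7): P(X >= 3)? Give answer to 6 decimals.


P(X>=3) = 1 - P(X<=2) = 1 - (e^(-7)*7^0/0! + e^(-7)*7^1/1! + e^(-7)*7^2/2!)
≈ 1 - (0.0009118820 + 0.0063831738 + 0.0223411082)
= 1 - 0.0296361640 = 0.9703638360
≈ 0.970364

0.970364


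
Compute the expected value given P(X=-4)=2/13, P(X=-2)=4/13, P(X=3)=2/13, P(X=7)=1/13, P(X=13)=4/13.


E[X] = sum(x * P(x))
= -4*2/13 - 2*4/13 + 3*2/13 + 7*1/13 + 13*4/13
= 49/13

49/13


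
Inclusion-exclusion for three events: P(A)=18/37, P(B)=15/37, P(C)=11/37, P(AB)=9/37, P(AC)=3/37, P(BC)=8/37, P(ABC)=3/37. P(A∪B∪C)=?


P(A∪B∪C) = P(A)+P(B)+P(C) - P(AB)-P(AC)-P(BC) + P(ABC)
= 18/37+15/37+11/37 - 9/37-3/37-8/37 + 3/37
= 27/37

27/37


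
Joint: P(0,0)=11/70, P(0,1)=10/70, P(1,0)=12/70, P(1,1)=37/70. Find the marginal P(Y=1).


P(Y=1) = P(0,1)+P(1,1) = 10/70 + 37/70 = 47/70

47/70


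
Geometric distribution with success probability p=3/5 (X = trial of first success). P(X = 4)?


P(X=4) = (1-p)^3 * p = (2/5)^3 * 3/5
= 8/125 * 3/5 = 24/625

24/625


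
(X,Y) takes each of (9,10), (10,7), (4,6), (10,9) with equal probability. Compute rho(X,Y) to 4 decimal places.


Cov(X,Y) = 2.5000, Var(X) = 6.1875, Var(Y) = 2.5000
rho = Cov/(sqrt(VarX)*sqrt(VarY)) = 0.6356

0.6356


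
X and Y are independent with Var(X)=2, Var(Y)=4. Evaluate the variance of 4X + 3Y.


Independence => Cov(X,Y)=0
Var(4X + 3Y) = 4^2*Var(X) + 3^2*Var(Y)
= 16*2 + 9*4 = 68

68


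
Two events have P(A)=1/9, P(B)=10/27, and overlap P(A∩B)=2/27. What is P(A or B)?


P(A∪B) = P(A) + P(B) - P(A∩B)
= 1/9 + 10/27 - 2/27 = 11/27

11/27


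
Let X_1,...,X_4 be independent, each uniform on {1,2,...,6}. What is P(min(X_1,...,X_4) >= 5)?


P(min >= 5) = P(all X_i >= 5) = (P(X_1 >= 5))^4
= (2/6)^4 = (1/3)^4 = 1/81

1/81


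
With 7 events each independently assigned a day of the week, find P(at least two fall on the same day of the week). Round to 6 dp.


P(all different) = prod((7-i)/7 for i=0..6) = 0.006120
P(at least one match) = 1 - 0.006120 = 0.993880

0.993880


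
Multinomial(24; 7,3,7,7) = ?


24! = 620448401733239439360000
Denominator: 7!=5040 * 3!=6 * 7!=5040 * 7!=5040
Coefficient = 620448401733239439360000 / 768144384000 = 807723671040

807723671040


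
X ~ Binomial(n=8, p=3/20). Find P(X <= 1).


P(X<=1) = P(X=0) + P(X=1)
= 6975757441/25600000000 + 1231016019/3200000000
= 16823885593/25600000000

16823885593/25600000000


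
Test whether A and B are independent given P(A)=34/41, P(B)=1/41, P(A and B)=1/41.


P(A)*P(B) = 34/41*1/41 = 34/1681
P(A∩B) = 1/41 != 34/1681, so not independent

No, A and B are not independent


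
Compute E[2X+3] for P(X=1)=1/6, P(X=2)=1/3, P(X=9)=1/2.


E[2X+3] = sum(g(x)*P(x))
= 5*1/6 + 7*1/3 + 21*1/2
= 41/3

41/3


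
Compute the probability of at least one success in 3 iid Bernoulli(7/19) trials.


P(at least one) = 1 - P(none)
P(none) = (1 - 7/19)^3 = (12/19)^3 = 1728/6859
P(at least one) = 1 - 1728/6859 = 5131/6859

5131/6859


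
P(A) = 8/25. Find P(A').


P(A') = 1 - P(A) = 1 - 8/25 = 17/25

17/25


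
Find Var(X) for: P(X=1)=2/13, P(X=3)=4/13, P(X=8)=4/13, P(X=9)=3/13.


E[X] = 73/13, E[X^2] = 537/13
Var(X) = E[X^2] - (E[X])^2 = 537/13 - (73/13)^2 = 1652/169

1652/169


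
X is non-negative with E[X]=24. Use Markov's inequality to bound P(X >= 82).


Markov: P(X >= a) <= E[X]/a
P(X >= 82) <= 24/82 = 12/41

12/41


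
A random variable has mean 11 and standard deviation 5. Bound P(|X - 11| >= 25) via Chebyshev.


k = 25/5 = 5
Chebyshev: P(|X-mu| >= k*sigma) <= 1/k^2 = 1/5^2 = 1/25

1/25


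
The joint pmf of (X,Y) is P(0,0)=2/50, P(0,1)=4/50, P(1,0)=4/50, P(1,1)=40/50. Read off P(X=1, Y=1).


Read from table: P(X=1, Y=1) = 40/50 = 4/5

4/5


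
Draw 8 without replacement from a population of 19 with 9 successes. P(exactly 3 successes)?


P(X=3) = C(9,3)*C(10,5) / C(19,8)
= 84*252 / 75582
= 21168/75582 = 1176/4199

1176/4199


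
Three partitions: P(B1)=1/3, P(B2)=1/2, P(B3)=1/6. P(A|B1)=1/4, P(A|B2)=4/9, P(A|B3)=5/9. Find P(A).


P(A) = P(A|B1)P(B1) + P(A|B2)P(B2) + P(A|B3)P(B3)
= 1/4*1/3 + 4/9*1/2 + 5/9*1/6
= 1/12 + 2/9 + 5/54 = 43/108

43/108


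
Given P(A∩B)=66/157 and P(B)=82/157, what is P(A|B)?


P(A|B) = P(A∩B)/P(B) = (66/157)/(82/157) = 66/82 = 33/41

33/41


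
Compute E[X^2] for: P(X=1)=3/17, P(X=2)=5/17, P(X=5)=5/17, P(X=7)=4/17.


E[X^2] = sum(x^2 * P(x))
= 1*3/17 + 4*5/17 + 25*5/17 + 49*4/17
= 344/17

344/17


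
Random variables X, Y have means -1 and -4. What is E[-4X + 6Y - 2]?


E[-4X + 6Y - 2] = -4*E[X] + 6*E[Y] - 2
= (-4)*(-1) + (6)*(-4) + (-2)
= 4 - 24 - 2 = -22

-22


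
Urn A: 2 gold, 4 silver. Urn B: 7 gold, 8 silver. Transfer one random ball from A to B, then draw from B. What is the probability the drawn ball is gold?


P(transfer gold) = 2/6 = 1/3; P(transfer silver) = 2/3
If gold transferred: Urn II has 8 gold of 16, so P(gold|gold moved) = 1/2
If silver transferred: Urn II has 7 gold of 16, so P(gold|silver moved) = 7/16
By total probability: P(gold) = 1/3*1/2 + 2/3*7/16 = 11/24

11/24


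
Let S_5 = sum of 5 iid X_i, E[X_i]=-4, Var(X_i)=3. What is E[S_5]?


E[S_n] = n*E[X_1] = 5*-4 = -20

-20


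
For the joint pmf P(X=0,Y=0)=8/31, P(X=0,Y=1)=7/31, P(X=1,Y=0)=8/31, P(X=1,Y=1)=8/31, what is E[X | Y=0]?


P(Y=0) = 16/31
E[X|Y=0] = (0*8 + 1*8)/16 = 8/16 = 1/2

1/2


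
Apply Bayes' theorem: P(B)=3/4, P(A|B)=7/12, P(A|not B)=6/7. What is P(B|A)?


P(A) = P(A|B)P(B) + P(A|B')P(B') = 7/12*3/4 + 6/7*1/4 = 73/112
P(B|A) = P(A|B)P(B)/P(A) = (7/16)/(73/112) = 49/73

49/73


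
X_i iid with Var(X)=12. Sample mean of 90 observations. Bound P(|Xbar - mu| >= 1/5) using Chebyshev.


Var(Xbar) = Var(X)/n = 12/90
Chebyshev: P(|Xbar-mu| >= 1/5) <= Var(Xbar)/(1/5)^2 = (2/15)/(1/25) = 10/3
Bound exceeds 1, so trivial bound: 1

1


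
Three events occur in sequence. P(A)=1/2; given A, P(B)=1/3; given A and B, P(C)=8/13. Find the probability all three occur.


P(A∩B∩C) = P(A) * P(B|A) * P(C|A∩B)
= 1/2 * 1/3 * 8/13
= 1/6 * 8/13 = 4/39

4/39


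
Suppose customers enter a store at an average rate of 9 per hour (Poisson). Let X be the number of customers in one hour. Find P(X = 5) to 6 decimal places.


P(X=5) = e^(-9) * 9^5 / 5!
≈ 0.0001234098041 * 59049 / 120
≈ 0.060727

0.060727


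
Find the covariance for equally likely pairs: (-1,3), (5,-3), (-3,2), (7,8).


E[X]=2, E[Y]=5/2, E[XY]=8
Cov(X,Y) = E[XY] - E[X]E[Y] = 8 - 2*5/2 = 3

3


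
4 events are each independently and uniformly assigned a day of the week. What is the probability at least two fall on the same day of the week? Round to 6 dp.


P(all different) = prod((7-i)/7 for i=0..3) = 0.349854
P(at least one match) = 1 - 0.349854 = 0.650146

0.650146


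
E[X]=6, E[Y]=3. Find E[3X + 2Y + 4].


E[3X + 2Y + 4] = 3*E[X] + 2*E[Y] + 4
= (3)*(6) + (2)*(3) + (4)
= 18 + 6 + 4 = 28

28


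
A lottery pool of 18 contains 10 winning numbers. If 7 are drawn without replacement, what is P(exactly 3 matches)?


P(X=3) = C(10,3)*C(8,4) / C(18,7)
= 120*70 / 31824
= 8400/31824 = 175/663

175/663


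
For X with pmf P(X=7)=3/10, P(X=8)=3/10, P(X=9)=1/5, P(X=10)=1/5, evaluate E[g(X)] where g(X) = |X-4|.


E[|X-4|] = sum(g(x)*P(x))
= 3*3/10 + 4*3/10 + 5*1/5 + 6*1/5
= 43/10

43/10


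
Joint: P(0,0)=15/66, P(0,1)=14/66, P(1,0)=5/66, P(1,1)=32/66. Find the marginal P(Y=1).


P(Y=1) = P(0,1)+P(1,1) = 14/66 + 32/66 = 46/66 = 23/33

23/33


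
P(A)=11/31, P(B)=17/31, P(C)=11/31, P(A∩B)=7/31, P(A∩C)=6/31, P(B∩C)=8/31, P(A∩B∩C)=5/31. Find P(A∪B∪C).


P(A∪B∪C) = P(A)+P(B)+P(C) - P(AB)-P(AC)-P(BC) + P(ABC)
= 11/31+17/31+11/31 - 7/31-6/31-8/31 + 5/31
= 23/31

23/31


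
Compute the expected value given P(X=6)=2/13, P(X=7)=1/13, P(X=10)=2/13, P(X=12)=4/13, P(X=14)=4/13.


E[X] = sum(x * P(x))
= 6*2/13 + 7*1/13 + 10*2/13 + 12*4/13 + 14*4/13
= 11

11


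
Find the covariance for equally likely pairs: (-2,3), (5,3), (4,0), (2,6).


E[X]=9/4, E[Y]=3, E[XY]=21/4
Cov(X,Y) = E[XY] - E[X]E[Y] = 21/4 - 9/4*3 = -3/2

-3/2


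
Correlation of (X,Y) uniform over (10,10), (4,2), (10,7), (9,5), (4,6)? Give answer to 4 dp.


Cov(X,Y) = 5.0000, Var(X) = 7.8400, Var(Y) = 6.8000
rho = Cov/(sqrt(VarX)*sqrt(VarY)) = 0.6848

0.6848


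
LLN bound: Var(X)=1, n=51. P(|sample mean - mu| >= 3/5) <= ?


Var(Xbar) = Var(X)/n = 1/51
Chebyshev: P(|Xbar-mu| >= 3/5) <= Var(Xbar)/(3/5)^2 = (1/51)/(9/25) = 25/459

25/459


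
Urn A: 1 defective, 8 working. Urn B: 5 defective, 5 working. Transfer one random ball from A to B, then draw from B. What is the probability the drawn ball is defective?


P(transfer defective) = 1/9; P(transfer working) = 8/9
If defective transferred: Urn II has 6 defective of 11, so P(defective|defective moved) = 6/11
If working transferred: Urn II has 5 defective of 11, so P(defective|working moved) = 5/11
By total probability: P(defective) = 1/9*6/11 + 8/9*5/11 = 46/99

46/99


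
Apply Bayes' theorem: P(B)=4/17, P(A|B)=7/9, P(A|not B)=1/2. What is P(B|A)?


P(A) = P(A|B)P(B) + P(A|B')P(B') = 7/9*4/17 + 1/2*13/17 = 173/306
P(B|A) = P(A|B)P(B)/P(A) = (28/153)/(173/306) = 56/173

56/173


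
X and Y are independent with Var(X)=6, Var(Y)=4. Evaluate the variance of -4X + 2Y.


Independence => Cov(X,Y)=0
Var(-4X + 2Y) = (-4)^2*Var(X) + 2^2*Var(Y)
= 16*6 + 4*4 = 112

112


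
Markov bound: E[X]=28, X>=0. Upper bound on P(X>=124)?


Markov: P(X >= a) <= E[X]/a
P(X >= 124) <= 28/124 = 7/31

7/31


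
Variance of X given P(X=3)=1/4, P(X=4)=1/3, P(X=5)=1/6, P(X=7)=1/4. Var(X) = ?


E[X] = 14/3, E[X^2] = 24
Var(X) = E[X^2] - (E[X])^2 = 24 - (14/3)^2 = 20/9

20/9


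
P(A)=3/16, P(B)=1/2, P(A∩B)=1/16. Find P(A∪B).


P(A∪B) = P(A) + P(B) - P(A∩B)
= 3/16 + 1/2 - 1/16 = 5/8

5/8


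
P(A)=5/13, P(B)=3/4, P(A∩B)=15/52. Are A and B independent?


P(A)*P(B) = 5/13*3/4 = 15/52
P(A∩B) = 15/52, which equals P(A)P(B), so independent

Yes, A and B are independent


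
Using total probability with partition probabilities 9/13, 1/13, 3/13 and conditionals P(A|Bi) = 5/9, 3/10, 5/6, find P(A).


P(A) = P(A|B1)P(B1) + P(A|B2)P(B2) + P(A|B3)P(B3)
= 5/9*9/13 + 3/10*1/13 + 5/6*3/13
= 5/13 + 3/130 + 5/26 = 3/5

3/5


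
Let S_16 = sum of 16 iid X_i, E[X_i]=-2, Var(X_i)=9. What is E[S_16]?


E[S_n] = n*E[X_1] = 16*-2 = -32

-32


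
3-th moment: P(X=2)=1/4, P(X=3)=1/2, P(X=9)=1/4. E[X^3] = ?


E[X^3] = sum(x^3 * P(x))
= 8*1/4 + 27*1/2 + 729*1/4
= 791/4

791/4


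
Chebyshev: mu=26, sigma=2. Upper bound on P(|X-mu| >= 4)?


k = 4/2 = 2
Chebyshev: P(|X-mu| >= k*sigma) <= 1/k^2 = 1/2^2 = 1/4

1/4


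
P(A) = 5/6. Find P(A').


P(A') = 1 - P(A) = 1 - 5/6 = 1/6

1/6


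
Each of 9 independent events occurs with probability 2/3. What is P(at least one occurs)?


P(at least one) = 1 - P(none)
P(none) = (1 - 2/3)^9 = (1/3)^9 = 1/19683
P(at least one) = 1 - 1/19683 = 19682/19683

19682/19683


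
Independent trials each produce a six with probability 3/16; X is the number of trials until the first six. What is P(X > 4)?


P(X > 4) = P(first 4 trials all fail) = (1-p)^4 = (13/16)^4 = 28561/65536

28561/65536


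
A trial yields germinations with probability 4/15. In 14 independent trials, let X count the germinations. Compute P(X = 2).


P(X=2) = C(14,2) * p^2 * (1-p)^12
= 91 * 16/225 * 3138428376721/129746337890625
= 4569551716505776/29192926025390625

4569551716505776/29192926025390625


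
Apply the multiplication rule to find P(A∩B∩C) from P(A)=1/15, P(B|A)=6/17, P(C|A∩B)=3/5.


P(A∩B∩C) = P(A) * P(B|A) * P(C|A∩B)
= 1/15 * 6/17 * 3/5
= 2/85 * 3/5 = 6/425

6/425


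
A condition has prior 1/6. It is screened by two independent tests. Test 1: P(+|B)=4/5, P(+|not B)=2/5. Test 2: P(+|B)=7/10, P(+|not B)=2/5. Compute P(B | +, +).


After test 1: P(+) = 4/5*1/6 + 2/5*5/6 = 7/15
P(B|+) = (2/15)/(7/15) = 2/7
After test 2 (use post1 as new prior): P(+) = 7/10*2/7 + 2/5*5/7 = 17/35
P(B|+,+) = (1/5)/(17/35) = 7/17

7/17


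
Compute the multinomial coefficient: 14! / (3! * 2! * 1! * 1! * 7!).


14! = 87178291200
Denominator: 3!=6 * 2!=2 * 1!=1 * 1!=1 * 7!=5040
Coefficient = 87178291200 / 60480 = 1441440

1441440
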